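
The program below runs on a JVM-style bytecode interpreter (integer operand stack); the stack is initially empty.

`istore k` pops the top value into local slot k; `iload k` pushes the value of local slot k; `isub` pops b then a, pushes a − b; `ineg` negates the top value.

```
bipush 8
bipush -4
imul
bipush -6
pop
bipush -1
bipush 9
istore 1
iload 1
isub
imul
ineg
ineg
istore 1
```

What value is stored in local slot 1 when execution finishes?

320

bipush 8  -> [8]
bipush -4 -> [8, -4]
imul      -> [-32]
bipush -6 -> [-32, -6]
pop       -> [-32]
bipush -1 -> [-32, -1]
bipush 9  -> [-32, -1, 9]
istore 1  -> [-32, -1]
iload 1   -> [-32, -1, 9]
isub      -> [-32, -10]
imul      -> [320]
ineg      -> [-320]
ineg      -> [320]
istore 1  -> []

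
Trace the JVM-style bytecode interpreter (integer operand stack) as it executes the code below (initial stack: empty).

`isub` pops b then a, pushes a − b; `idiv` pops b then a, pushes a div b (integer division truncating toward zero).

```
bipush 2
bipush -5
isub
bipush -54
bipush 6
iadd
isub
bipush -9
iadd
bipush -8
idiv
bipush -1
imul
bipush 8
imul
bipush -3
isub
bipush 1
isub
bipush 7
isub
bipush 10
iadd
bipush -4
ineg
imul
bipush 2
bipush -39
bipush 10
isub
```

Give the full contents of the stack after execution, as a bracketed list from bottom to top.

bipush 2    [2]
bipush -5   [2, -5]
isub        [7]
bipush -54  [7, -54]
bipush 6    [7, -54, 6]
iadd        [7, -48]
isub        [55]
bipush -9   [55, -9]
iadd        [46]
bipush -8   [46, -8]
idiv        [-5]
bipush -1   [-5, -1]
imul        [5]
bipush 8    [5, 8]
imul        [40]
bipush -3   [40, -3]
isub        [43]
bipush 1    [43, 1]
isub        [42]
bipush 7    [42, 7]
isub        [35]
bipush 10   [35, 10]
iadd        [45]
bipush -4   [45, -4]
ineg        [45, 4]
imul        [180]
bipush 2    [180, 2]
bipush -39  [180, 2, -39]
bipush 10   [180, 2, -39, 10]
isub        [180, 2, -49]

[180, 2, -49]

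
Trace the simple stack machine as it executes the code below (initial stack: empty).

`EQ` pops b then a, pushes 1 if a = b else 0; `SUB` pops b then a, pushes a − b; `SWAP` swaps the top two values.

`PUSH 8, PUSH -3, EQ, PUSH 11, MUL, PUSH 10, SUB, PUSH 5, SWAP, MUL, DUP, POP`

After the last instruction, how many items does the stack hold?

1

PUSH 8  : 8
PUSH -3 : 8 -3
EQ      : 0
PUSH 11 : 0 11
MUL     : 0
PUSH 10 : 0 10
SUB     : -10
PUSH 5  : -10 5
SWAP    : 5 -10
MUL     : -50
DUP     : -50 -50
POP     : -50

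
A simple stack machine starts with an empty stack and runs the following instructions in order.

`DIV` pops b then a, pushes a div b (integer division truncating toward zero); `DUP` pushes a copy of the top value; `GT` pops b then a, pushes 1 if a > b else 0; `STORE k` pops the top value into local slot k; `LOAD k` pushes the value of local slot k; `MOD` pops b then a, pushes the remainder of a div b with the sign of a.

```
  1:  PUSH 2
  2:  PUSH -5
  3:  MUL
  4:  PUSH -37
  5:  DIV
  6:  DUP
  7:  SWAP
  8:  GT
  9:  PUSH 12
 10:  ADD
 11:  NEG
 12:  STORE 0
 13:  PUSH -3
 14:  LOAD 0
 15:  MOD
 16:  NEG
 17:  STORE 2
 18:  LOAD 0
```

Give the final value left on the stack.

PUSH 2    2
PUSH -5   2 -5
MUL       -10
PUSH -37  -10 -37
DIV       0
DUP       0 0
SWAP      0 0
GT        0
PUSH 12   0 12
ADD       12
NEG       -12
STORE 0   (empty)
PUSH -3   -3
LOAD 0    -3 -12
MOD       -3
NEG       3
STORE 2   (empty)
LOAD 0    -12

-12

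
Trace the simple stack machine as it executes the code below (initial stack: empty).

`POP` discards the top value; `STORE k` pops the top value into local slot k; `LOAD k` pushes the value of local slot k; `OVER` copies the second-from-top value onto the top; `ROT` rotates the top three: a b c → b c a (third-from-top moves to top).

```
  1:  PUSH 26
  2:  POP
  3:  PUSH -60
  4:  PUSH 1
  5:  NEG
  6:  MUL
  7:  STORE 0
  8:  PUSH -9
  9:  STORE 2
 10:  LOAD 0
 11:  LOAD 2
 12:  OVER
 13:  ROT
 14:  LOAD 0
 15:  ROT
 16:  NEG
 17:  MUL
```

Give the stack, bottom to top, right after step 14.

PUSH 26  → [26]
POP      → []
PUSH -60 → [-60]
PUSH 1   → [-60, 1]
NEG      → [-60, -1]
MUL      → [60]
STORE 0  → []
PUSH -9  → [-9]
STORE 2  → []
LOAD 0   → [60]
LOAD 2   → [60, -9]
OVER     → [60, -9, 60]
ROT      → [-9, 60, 60]
LOAD 0   → [-9, 60, 60, 60]

[-9, 60, 60, 60]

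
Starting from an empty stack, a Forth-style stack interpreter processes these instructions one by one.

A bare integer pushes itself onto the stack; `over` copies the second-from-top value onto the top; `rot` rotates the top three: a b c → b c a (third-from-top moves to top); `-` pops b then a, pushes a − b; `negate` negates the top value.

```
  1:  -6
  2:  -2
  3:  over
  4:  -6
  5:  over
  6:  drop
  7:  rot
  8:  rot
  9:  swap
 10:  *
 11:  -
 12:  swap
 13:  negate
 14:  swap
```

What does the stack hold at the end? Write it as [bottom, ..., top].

[6, -18]

-6     -> -6
-2     -> -6 -2
over   -> -6 -2 -6
-6     -> -6 -2 -6 -6
over   -> -6 -2 -6 -6 -6
drop   -> -6 -2 -6 -6
rot    -> -6 -6 -6 -2
rot    -> -6 -6 -2 -6
swap   -> -6 -6 -6 -2
*      -> -6 -6 12
-      -> -6 -18
swap   -> -18 -6
negate -> -18 6
swap   -> 6 -18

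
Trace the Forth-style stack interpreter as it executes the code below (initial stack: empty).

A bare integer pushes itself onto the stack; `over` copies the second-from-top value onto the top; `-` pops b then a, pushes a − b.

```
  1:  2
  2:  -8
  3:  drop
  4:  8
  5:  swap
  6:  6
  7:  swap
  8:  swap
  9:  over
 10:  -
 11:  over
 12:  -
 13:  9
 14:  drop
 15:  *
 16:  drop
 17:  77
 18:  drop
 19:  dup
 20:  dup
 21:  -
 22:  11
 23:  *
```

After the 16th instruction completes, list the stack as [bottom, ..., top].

[8]

2     2
-8    2 -8
drop  2
8     2 8
swap  8 2
6     8 2 6
swap  8 6 2
swap  8 2 6
over  8 2 6 2
-     8 2 4
over  8 2 4 2
-     8 2 2
9     8 2 2 9
drop  8 2 2
*     8 4
drop  8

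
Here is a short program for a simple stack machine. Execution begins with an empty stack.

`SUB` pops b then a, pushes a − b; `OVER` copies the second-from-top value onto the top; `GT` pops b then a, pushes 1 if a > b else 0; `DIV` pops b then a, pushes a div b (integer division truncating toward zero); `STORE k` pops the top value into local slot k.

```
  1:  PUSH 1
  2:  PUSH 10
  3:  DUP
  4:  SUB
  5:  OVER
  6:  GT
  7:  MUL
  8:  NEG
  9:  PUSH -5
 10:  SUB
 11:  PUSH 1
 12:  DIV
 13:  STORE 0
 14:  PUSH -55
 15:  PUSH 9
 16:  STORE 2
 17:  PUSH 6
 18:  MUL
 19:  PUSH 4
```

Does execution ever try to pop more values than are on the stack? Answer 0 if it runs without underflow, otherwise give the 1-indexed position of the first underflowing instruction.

PUSH 1    [1]
PUSH 10   [1, 10]
DUP       [1, 10, 10]
SUB       [1, 0]
OVER      [1, 0, 1]
GT        [1, 0]
MUL       [0]
NEG       [0]
PUSH -5   [0, -5]
SUB       [5]
PUSH 1    [5, 1]
DIV       [5]
STORE 0   []
PUSH -55  [-55]
PUSH 9    [-55, 9]
STORE 2   [-55]
PUSH 6    [-55, 6]
MUL       [-330]
PUSH 4    [-330, 4]

0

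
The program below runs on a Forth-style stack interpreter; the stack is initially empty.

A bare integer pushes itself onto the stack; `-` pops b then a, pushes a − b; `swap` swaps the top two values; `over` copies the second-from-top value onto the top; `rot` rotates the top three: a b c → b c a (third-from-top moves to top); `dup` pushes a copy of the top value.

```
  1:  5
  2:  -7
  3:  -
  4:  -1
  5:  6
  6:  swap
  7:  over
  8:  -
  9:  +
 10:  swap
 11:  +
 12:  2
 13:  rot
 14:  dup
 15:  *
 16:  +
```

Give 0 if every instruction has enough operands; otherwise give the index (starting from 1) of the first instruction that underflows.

5    : [5]
-7   : [5, -7]
-    : [12]
-1   : [12, -1]
6    : [12, -1, 6]
swap : [12, 6, -1]
over : [12, 6, -1, 6]
-    : [12, 6, -7]
+    : [12, -1]
swap : [-1, 12]
+    : [11]
2    : [11, 2]
rot  — needs 3 operands, stack has 2 → underflow

13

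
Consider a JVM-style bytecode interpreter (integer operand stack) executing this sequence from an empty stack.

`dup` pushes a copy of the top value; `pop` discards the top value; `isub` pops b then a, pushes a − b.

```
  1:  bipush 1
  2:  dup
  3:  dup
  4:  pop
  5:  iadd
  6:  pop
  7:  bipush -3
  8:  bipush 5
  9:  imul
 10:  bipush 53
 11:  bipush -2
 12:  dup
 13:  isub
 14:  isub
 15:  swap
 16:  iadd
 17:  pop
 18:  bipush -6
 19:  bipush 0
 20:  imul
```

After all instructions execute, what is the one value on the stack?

bipush 1  -> [1]
dup       -> [1, 1]
dup       -> [1, 1, 1]
pop       -> [1, 1]
iadd      -> [2]
pop       -> []
bipush -3 -> [-3]
bipush 5  -> [-3, 5]
imul      -> [-15]
bipush 53 -> [-15, 53]
bipush -2 -> [-15, 53, -2]
dup       -> [-15, 53, -2, -2]
isub      -> [-15, 53, 0]
isub      -> [-15, 53]
swap      -> [53, -15]
iadd      -> [38]
pop       -> []
bipush -6 -> [-6]
bipush 0  -> [-6, 0]
imul      -> [0]

0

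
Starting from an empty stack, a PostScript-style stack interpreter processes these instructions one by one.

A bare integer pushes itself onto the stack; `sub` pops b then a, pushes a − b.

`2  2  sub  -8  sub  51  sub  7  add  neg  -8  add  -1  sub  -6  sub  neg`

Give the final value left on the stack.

-35

2   : [2]
2   : [2, 2]
sub : [0]
-8  : [0, -8]
sub : [8]
51  : [8, 51]
sub : [-43]
7   : [-43, 7]
add : [-36]
neg : [36]
-8  : [36, -8]
add : [28]
-1  : [28, -1]
sub : [29]
-6  : [29, -6]
sub : [35]
neg : [-35]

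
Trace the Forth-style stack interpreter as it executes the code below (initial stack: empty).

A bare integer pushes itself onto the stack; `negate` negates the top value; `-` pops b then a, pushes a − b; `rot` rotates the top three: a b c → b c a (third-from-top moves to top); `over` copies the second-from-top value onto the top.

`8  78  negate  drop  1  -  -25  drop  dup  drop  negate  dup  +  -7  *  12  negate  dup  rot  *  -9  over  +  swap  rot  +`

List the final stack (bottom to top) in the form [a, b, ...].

8       [8]
78      [8, 78]
negate  [8, -78]
drop    [8]
1       [8, 1]
-       [7]
-25     [7, -25]
drop    [7]
dup     [7, 7]
drop    [7]
negate  [-7]
dup     [-7, -7]
+       [-14]
-7      [-14, -7]
*       [98]
12      [98, 12]
negate  [98, -12]
dup     [98, -12, -12]
rot     [-12, -12, 98]
*       [-12, -1176]
-9      [-12, -1176, -9]
over    [-12, -1176, -9, -1176]
+       [-12, -1176, -1185]
swap    [-12, -1185, -1176]
rot     [-1185, -1176, -12]
+       [-1185, -1188]

[-1185, -1188]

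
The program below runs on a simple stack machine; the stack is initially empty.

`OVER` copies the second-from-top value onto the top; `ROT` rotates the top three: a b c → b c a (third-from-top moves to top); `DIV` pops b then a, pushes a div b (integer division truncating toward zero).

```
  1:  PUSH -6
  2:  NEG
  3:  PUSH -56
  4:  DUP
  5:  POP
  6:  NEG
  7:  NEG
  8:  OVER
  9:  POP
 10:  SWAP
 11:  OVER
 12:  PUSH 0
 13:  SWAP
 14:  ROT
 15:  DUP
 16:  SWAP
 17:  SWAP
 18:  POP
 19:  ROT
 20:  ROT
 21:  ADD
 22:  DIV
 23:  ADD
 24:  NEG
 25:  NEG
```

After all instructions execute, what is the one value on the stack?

-56

PUSH -6  : [-6]
NEG      : [6]
PUSH -56 : [6, -56]
DUP      : [6, -56, -56]
POP      : [6, -56]
NEG      : [6, 56]
NEG      : [6, -56]
OVER     : [6, -56, 6]
POP      : [6, -56]
SWAP     : [-56, 6]
OVER     : [-56, 6, -56]
PUSH 0   : [-56, 6, -56, 0]
SWAP     : [-56, 6, 0, -56]
ROT      : [-56, 0, -56, 6]
DUP      : [-56, 0, -56, 6, 6]
SWAP     : [-56, 0, -56, 6, 6]
SWAP     : [-56, 0, -56, 6, 6]
POP      : [-56, 0, -56, 6]
ROT      : [-56, -56, 6, 0]
ROT      : [-56, 6, 0, -56]
ADD      : [-56, 6, -56]
DIV      : [-56, 0]
ADD      : [-56]
NEG      : [56]
NEG      : [-56]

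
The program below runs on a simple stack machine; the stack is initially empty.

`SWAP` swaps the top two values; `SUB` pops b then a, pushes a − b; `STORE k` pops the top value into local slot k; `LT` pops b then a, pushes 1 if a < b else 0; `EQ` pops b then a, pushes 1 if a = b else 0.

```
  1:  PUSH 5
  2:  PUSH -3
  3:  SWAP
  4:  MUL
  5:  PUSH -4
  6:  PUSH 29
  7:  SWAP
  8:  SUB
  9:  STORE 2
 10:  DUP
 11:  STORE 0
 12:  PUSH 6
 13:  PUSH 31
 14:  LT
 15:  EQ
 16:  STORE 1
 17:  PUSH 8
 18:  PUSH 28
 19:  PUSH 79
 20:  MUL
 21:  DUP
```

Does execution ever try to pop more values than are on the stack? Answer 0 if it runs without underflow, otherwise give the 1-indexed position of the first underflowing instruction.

0

PUSH 5  : 5
PUSH -3 : 5 -3
SWAP    : -3 5
MUL     : -15
PUSH -4 : -15 -4
PUSH 29 : -15 -4 29
SWAP    : -15 29 -4
SUB     : -15 33
STORE 2 : -15
DUP     : -15 -15
STORE 0 : -15
PUSH 6  : -15 6
PUSH 31 : -15 6 31
LT      : -15 1
EQ      : 0
STORE 1 : (empty)
PUSH 8  : 8
PUSH 28 : 8 28
PUSH 79 : 8 28 79
MUL     : 8 2212
DUP     : 8 2212 2212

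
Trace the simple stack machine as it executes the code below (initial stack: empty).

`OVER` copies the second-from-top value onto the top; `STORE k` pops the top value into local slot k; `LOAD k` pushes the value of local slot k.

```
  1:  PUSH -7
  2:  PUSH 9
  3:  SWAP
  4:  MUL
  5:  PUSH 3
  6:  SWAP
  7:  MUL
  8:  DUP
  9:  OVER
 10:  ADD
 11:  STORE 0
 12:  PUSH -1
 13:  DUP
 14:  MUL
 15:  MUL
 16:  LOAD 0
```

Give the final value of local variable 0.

PUSH -7  -7
PUSH 9   -7 9
SWAP     9 -7
MUL      -63
PUSH 3   -63 3
SWAP     3 -63
MUL      -189
DUP      -189 -189
OVER     -189 -189 -189
ADD      -189 -378
STORE 0  -189
PUSH -1  -189 -1
DUP      -189 -1 -1
MUL      -189 1
MUL      -189
LOAD 0   -189 -378

-378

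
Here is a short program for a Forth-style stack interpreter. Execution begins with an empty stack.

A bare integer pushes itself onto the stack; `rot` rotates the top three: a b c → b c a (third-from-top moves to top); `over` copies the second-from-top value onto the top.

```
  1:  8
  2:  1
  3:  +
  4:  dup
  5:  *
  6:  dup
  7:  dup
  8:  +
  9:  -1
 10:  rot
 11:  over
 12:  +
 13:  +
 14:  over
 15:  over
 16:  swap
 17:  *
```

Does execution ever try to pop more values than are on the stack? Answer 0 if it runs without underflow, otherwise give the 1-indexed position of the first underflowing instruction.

0

8    -> 8
1    -> 8 1
+    -> 9
dup  -> 9 9
*    -> 81
dup  -> 81 81
dup  -> 81 81 81
+    -> 81 162
-1   -> 81 162 -1
rot  -> 162 -1 81
over -> 162 -1 81 -1
+    -> 162 -1 80
+    -> 162 79
over -> 162 79 162
over -> 162 79 162 79
swap -> 162 79 79 162
*    -> 162 79 12798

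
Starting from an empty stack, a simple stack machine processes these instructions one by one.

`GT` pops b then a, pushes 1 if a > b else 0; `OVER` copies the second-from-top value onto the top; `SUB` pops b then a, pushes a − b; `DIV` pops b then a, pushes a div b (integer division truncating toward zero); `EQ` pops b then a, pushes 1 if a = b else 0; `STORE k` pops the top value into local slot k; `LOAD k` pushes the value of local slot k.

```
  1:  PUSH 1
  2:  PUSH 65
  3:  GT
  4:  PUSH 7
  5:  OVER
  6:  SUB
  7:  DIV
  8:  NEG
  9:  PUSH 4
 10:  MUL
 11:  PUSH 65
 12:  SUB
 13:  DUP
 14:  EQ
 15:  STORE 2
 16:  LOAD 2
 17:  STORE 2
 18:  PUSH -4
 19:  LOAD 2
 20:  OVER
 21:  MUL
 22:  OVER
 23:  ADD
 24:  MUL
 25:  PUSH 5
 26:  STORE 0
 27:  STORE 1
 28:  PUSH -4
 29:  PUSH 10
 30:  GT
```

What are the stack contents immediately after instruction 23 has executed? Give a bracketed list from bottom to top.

PUSH 1  -> [1]
PUSH 65 -> [1, 65]
GT      -> [0]
PUSH 7  -> [0, 7]
OVER    -> [0, 7, 0]
SUB     -> [0, 7]
DIV     -> [0]
NEG     -> [0]
PUSH 4  -> [0, 4]
MUL     -> [0]
PUSH 65 -> [0, 65]
SUB     -> [-65]
DUP     -> [-65, -65]
EQ      -> [1]
STORE 2 -> []
LOAD 2  -> [1]
STORE 2 -> []
PUSH -4 -> [-4]
LOAD 2  -> [-4, 1]
OVER    -> [-4, 1, -4]
MUL     -> [-4, -4]
OVER    -> [-4, -4, -4]
ADD     -> [-4, -8]

[-4, -8]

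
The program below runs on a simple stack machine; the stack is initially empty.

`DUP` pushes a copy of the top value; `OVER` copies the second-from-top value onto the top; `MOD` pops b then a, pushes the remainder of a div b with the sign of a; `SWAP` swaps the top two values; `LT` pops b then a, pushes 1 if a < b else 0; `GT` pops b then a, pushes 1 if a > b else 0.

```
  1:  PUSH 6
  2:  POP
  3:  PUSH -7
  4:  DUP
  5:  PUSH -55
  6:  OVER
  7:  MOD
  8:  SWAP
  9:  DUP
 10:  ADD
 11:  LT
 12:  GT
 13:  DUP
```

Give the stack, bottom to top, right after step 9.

[-7, -6, -7, -7]

PUSH 6   -> 6
POP      -> (empty)
PUSH -7  -> -7
DUP      -> -7 -7
PUSH -55 -> -7 -7 -55
OVER     -> -7 -7 -55 -7
MOD      -> -7 -7 -6
SWAP     -> -7 -6 -7
DUP      -> -7 -6 -7 -7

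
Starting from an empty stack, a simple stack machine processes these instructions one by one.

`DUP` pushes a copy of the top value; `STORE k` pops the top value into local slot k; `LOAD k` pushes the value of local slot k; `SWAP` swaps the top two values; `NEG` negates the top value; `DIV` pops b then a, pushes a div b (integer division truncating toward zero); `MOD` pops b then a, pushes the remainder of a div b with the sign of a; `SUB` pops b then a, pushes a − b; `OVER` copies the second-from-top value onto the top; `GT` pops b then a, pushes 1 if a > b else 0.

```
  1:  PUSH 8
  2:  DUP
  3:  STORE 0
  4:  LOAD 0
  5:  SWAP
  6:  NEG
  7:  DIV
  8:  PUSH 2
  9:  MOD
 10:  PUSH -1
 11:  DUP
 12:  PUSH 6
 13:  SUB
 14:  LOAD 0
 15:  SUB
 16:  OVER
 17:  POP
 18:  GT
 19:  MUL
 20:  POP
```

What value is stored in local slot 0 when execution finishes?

8

PUSH 8  : 8
DUP     : 8 8
STORE 0 : 8
LOAD 0  : 8 8
SWAP    : 8 8
NEG     : 8 -8
DIV     : -1
PUSH 2  : -1 2
MOD     : -1
PUSH -1 : -1 -1
DUP     : -1 -1 -1
PUSH 6  : -1 -1 -1 6
SUB     : -1 -1 -7
LOAD 0  : -1 -1 -7 8
SUB     : -1 -1 -15
OVER    : -1 -1 -15 -1
POP     : -1 -1 -15
GT      : -1 1
MUL     : -1
POP     : (empty)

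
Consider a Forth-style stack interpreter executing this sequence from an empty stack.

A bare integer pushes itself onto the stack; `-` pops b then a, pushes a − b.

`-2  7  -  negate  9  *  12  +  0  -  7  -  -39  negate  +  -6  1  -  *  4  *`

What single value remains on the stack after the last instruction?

-2     : -2
7      : -2 7
-      : -9
negate : 9
9      : 9 9
*      : 81
12     : 81 12
+      : 93
0      : 93 0
-      : 93
7      : 93 7
-      : 86
-39    : 86 -39
negate : 86 39
+      : 125
-6     : 125 -6
1      : 125 -6 1
-      : 125 -7
*      : -875
4      : -875 4
*      : -3500

-3500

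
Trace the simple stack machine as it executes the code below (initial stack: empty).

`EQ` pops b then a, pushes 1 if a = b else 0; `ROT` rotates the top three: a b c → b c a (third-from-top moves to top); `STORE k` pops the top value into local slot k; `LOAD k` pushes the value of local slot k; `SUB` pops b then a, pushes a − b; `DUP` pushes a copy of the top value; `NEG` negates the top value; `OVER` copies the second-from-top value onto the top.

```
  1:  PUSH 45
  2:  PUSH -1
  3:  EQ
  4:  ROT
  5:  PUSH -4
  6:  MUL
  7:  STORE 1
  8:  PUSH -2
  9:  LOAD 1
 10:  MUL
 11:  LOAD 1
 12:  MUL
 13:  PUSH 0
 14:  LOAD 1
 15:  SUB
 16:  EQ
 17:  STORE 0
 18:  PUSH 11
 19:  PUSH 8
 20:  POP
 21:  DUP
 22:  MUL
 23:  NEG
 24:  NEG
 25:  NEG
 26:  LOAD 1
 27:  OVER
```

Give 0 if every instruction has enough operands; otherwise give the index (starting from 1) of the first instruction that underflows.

4

PUSH 45  45
PUSH -1  45 -1
EQ       0
ROT  — needs 3 operands, stack has 1 → underflow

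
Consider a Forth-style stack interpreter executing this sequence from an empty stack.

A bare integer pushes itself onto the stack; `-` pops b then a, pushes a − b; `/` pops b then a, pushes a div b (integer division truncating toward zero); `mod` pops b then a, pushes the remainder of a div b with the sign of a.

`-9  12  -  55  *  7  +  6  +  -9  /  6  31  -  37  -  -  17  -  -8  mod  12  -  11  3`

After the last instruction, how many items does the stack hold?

3

-9   -9
12   -9 12
-    -21
55   -21 55
*    -1155
7    -1155 7
+    -1148
6    -1148 6
+    -1142
-9   -1142 -9
/    126
6    126 6
31   126 6 31
-    126 -25
37   126 -25 37
-    126 -62
-    188
17   188 17
-    171
-8   171 -8
mod  3
12   3 12
-    -9
11   -9 11
3    -9 11 3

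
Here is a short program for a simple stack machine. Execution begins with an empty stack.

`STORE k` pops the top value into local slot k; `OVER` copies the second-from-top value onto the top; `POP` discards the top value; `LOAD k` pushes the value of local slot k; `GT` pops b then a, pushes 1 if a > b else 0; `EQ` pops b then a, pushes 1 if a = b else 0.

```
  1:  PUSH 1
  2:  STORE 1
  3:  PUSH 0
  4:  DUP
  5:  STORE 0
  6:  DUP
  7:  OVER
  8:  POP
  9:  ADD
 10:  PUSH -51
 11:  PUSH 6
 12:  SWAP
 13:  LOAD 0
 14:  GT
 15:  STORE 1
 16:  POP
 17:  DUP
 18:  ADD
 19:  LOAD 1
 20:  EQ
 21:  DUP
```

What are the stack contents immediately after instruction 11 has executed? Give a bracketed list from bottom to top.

PUSH 1    1
STORE 1   (empty)
PUSH 0    0
DUP       0 0
STORE 0   0
DUP       0 0
OVER      0 0 0
POP       0 0
ADD       0
PUSH -51  0 -51
PUSH 6    0 -51 6

[0, -51, 6]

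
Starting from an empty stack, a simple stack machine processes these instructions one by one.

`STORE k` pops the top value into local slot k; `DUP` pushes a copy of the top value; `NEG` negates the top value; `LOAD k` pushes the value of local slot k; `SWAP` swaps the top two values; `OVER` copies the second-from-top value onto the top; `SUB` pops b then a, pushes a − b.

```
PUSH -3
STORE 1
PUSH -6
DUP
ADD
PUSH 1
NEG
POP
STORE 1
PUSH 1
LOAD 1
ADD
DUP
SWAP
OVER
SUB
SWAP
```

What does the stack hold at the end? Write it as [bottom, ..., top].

[0, -11]

PUSH -3 → [-3]
STORE 1 → []
PUSH -6 → [-6]
DUP     → [-6, -6]
ADD     → [-12]
PUSH 1  → [-12, 1]
NEG     → [-12, -1]
POP     → [-12]
STORE 1 → []
PUSH 1  → [1]
LOAD 1  → [1, -12]
ADD     → [-11]
DUP     → [-11, -11]
SWAP    → [-11, -11]
OVER    → [-11, -11, -11]
SUB     → [-11, 0]
SWAP    → [0, -11]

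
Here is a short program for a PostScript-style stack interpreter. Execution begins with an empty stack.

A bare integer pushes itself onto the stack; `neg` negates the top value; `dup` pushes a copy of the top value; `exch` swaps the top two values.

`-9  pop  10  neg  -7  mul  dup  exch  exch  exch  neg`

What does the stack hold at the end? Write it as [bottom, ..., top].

-9   → -9
pop  → (empty)
10   → 10
neg  → -10
-7   → -10 -7
mul  → 70
dup  → 70 70
exch → 70 70
exch → 70 70
exch → 70 70
neg  → 70 -70

[70, -70]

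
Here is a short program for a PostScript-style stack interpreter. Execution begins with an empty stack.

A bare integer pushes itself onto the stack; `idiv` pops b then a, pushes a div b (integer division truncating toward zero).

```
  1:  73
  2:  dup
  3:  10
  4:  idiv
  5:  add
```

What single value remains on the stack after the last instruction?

80

73   : 73
dup  : 73 73
10   : 73 73 10
idiv : 73 7
add  : 80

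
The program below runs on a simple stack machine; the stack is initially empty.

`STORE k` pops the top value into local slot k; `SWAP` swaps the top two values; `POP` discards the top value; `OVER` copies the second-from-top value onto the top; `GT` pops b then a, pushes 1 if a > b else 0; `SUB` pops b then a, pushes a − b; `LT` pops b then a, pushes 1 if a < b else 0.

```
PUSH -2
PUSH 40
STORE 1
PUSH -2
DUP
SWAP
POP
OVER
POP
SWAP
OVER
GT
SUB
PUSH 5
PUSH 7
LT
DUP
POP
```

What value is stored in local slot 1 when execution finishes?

PUSH -2 -> -2
PUSH 40 -> -2 40
STORE 1 -> -2
PUSH -2 -> -2 -2
DUP     -> -2 -2 -2
SWAP    -> -2 -2 -2
POP     -> -2 -2
OVER    -> -2 -2 -2
POP     -> -2 -2
SWAP    -> -2 -2
OVER    -> -2 -2 -2
GT      -> -2 0
SUB     -> -2
PUSH 5  -> -2 5
PUSH 7  -> -2 5 7
LT      -> -2 1
DUP     -> -2 1 1
POP     -> -2 1

40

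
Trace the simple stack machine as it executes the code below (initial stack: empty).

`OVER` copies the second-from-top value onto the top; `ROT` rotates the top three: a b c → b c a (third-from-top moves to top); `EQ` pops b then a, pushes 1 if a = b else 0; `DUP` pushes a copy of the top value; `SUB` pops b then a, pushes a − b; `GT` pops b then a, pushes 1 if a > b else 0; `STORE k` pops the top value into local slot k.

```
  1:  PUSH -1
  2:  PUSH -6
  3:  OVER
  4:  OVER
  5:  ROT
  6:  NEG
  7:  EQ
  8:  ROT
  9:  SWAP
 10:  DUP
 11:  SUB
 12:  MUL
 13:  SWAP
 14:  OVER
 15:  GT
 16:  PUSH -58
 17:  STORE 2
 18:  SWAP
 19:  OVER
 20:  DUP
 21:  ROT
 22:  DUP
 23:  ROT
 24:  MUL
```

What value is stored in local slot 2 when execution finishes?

PUSH -1  : -1
PUSH -6  : -1 -6
OVER     : -1 -6 -1
OVER     : -1 -6 -1 -6
ROT      : -1 -1 -6 -6
NEG      : -1 -1 -6 6
EQ       : -1 -1 0
ROT      : -1 0 -1
SWAP     : -1 -1 0
DUP      : -1 -1 0 0
SUB      : -1 -1 0
MUL      : -1 0
SWAP     : 0 -1
OVER     : 0 -1 0
GT       : 0 0
PUSH -58 : 0 0 -58
STORE 2  : 0 0
SWAP     : 0 0
OVER     : 0 0 0
DUP      : 0 0 0 0
ROT      : 0 0 0 0
DUP      : 0 0 0 0 0
ROT      : 0 0 0 0 0
MUL      : 0 0 0 0

-58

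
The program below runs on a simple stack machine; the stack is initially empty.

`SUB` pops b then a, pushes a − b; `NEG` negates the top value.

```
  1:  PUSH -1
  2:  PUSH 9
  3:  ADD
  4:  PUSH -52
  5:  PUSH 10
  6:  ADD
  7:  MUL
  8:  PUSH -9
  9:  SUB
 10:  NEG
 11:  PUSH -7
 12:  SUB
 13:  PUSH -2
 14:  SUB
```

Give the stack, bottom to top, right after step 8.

[-336, -9]

PUSH -1  : [-1]
PUSH 9   : [-1, 9]
ADD      : [8]
PUSH -52 : [8, -52]
PUSH 10  : [8, -52, 10]
ADD      : [8, -42]
MUL      : [-336]
PUSH -9  : [-336, -9]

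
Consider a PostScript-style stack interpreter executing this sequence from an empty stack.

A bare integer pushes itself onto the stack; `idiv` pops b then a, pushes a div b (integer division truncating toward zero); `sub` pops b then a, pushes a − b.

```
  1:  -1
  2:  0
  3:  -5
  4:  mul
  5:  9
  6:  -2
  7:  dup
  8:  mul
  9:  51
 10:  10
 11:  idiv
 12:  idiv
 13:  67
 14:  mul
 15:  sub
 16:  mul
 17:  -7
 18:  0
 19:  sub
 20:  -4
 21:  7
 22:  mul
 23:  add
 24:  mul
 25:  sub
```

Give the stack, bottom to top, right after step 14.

[-1, 0, 9, 0]

-1    -1
0     -1 0
-5    -1 0 -5
mul   -1 0
9     -1 0 9
-2    -1 0 9 -2
dup   -1 0 9 -2 -2
mul   -1 0 9 4
51    -1 0 9 4 51
10    -1 0 9 4 51 10
idiv  -1 0 9 4 5
idiv  -1 0 9 0
67    -1 0 9 0 67
mul   -1 0 9 0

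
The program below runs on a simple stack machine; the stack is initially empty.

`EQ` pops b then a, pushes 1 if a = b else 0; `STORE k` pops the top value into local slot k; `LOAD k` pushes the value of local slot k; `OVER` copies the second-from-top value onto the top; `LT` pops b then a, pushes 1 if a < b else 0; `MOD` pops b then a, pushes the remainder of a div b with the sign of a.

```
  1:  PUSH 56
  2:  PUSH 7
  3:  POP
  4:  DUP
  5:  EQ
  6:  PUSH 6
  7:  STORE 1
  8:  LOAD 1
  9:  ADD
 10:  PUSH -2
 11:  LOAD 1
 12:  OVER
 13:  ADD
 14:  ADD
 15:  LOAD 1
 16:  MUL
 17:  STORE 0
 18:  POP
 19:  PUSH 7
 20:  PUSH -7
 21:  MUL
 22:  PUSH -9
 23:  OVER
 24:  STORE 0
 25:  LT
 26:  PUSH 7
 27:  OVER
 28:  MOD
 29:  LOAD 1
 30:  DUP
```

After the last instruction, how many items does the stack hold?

4

PUSH 56 → 56
PUSH 7  → 56 7
POP     → 56
DUP     → 56 56
EQ      → 1
PUSH 6  → 1 6
STORE 1 → 1
LOAD 1  → 1 6
ADD     → 7
PUSH -2 → 7 -2
LOAD 1  → 7 -2 6
OVER    → 7 -2 6 -2
ADD     → 7 -2 4
ADD     → 7 2
LOAD 1  → 7 2 6
MUL     → 7 12
STORE 0 → 7
POP     → (empty)
PUSH 7  → 7
PUSH -7 → 7 -7
MUL     → -49
PUSH -9 → -49 -9
OVER    → -49 -9 -49
STORE 0 → -49 -9
LT      → 1
PUSH 7  → 1 7
OVER    → 1 7 1
MOD     → 1 0
LOAD 1  → 1 0 6
DUP     → 1 0 6 6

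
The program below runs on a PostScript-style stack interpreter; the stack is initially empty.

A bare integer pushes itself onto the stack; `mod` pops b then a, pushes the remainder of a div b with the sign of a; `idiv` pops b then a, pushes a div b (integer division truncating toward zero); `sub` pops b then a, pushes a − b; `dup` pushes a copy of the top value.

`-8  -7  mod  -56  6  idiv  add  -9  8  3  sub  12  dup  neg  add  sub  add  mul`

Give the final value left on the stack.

-8   -> [-8]
-7   -> [-8, -7]
mod  -> [-1]
-56  -> [-1, -56]
6    -> [-1, -56, 6]
idiv -> [-1, -9]
add  -> [-10]
-9   -> [-10, -9]
8    -> [-10, -9, 8]
3    -> [-10, -9, 8, 3]
sub  -> [-10, -9, 5]
12   -> [-10, -9, 5, 12]
dup  -> [-10, -9, 5, 12, 12]
neg  -> [-10, -9, 5, 12, -12]
add  -> [-10, -9, 5, 0]
sub  -> [-10, -9, 5]
add  -> [-10, -4]
mul  -> [40]

40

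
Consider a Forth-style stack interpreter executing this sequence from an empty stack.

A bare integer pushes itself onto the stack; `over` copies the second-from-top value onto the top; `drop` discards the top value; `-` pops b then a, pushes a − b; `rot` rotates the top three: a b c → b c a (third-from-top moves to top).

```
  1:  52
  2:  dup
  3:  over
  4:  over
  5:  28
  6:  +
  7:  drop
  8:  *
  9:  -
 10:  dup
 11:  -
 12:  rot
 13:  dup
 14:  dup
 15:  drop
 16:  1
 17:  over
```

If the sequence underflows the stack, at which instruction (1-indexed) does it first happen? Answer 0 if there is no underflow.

12

52    [52]
dup   [52, 52]
over  [52, 52, 52]
over  [52, 52, 52, 52]
28    [52, 52, 52, 52, 28]
+     [52, 52, 52, 80]
drop  [52, 52, 52]
*     [52, 2704]
-     [-2652]
dup   [-2652, -2652]
-     [0]
rot  — needs 3 operands, stack has 1 → underflow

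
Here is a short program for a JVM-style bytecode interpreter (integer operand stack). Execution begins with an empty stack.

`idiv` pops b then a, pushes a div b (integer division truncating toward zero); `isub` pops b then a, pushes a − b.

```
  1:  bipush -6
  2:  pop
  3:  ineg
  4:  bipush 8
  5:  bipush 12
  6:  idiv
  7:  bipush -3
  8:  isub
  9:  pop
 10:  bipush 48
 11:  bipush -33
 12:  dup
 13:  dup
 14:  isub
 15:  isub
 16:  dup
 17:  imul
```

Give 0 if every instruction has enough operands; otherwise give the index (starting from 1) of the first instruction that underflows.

bipush -6 → [-6]
pop       → []
ineg  — needs 1 operand, stack has 0 → underflow

3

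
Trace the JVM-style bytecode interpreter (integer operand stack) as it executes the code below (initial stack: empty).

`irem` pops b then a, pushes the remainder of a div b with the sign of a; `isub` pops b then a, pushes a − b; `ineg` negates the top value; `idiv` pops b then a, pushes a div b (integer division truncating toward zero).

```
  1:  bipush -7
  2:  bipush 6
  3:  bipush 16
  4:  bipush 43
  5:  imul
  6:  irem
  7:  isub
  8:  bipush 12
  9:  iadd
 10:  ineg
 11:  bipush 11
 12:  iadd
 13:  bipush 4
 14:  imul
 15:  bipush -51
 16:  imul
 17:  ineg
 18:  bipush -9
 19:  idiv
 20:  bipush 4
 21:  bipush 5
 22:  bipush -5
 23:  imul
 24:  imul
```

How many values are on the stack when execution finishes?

2

bipush -7  : -7
bipush 6   : -7 6
bipush 16  : -7 6 16
bipush 43  : -7 6 16 43
imul       : -7 6 688
irem       : -7 6
isub       : -13
bipush 12  : -13 12
iadd       : -1
ineg       : 1
bipush 11  : 1 11
iadd       : 12
bipush 4   : 12 4
imul       : 48
bipush -51 : 48 -51
imul       : -2448
ineg       : 2448
bipush -9  : 2448 -9
idiv       : -272
bipush 4   : -272 4
bipush 5   : -272 4 5
bipush -5  : -272 4 5 -5
imul       : -272 4 -25
imul       : -272 -100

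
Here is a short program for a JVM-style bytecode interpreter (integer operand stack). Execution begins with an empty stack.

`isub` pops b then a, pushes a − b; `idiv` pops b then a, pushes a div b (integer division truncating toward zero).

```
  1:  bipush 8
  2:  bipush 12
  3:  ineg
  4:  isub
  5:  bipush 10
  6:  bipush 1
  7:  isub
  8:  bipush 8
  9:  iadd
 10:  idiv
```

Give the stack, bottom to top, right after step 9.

[20, 17]

bipush 8  : 8
bipush 12 : 8 12
ineg      : 8 -12
isub      : 20
bipush 10 : 20 10
bipush 1  : 20 10 1
isub      : 20 9
bipush 8  : 20 9 8
iadd      : 20 17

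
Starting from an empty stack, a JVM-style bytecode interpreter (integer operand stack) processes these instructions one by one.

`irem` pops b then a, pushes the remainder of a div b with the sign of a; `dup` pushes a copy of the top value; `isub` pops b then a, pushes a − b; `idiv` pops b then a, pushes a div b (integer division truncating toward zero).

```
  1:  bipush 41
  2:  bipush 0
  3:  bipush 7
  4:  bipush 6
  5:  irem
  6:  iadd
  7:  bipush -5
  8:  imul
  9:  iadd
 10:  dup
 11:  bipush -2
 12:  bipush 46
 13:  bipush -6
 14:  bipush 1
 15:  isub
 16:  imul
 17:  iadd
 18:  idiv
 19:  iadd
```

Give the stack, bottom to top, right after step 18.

[36, 0]

bipush 41 → 41
bipush 0  → 41 0
bipush 7  → 41 0 7
bipush 6  → 41 0 7 6
irem      → 41 0 1
iadd      → 41 1
bipush -5 → 41 1 -5
imul      → 41 -5
iadd      → 36
dup       → 36 36
bipush -2 → 36 36 -2
bipush 46 → 36 36 -2 46
bipush -6 → 36 36 -2 46 -6
bipush 1  → 36 36 -2 46 -6 1
isub      → 36 36 -2 46 -7
imul      → 36 36 -2 -322
iadd      → 36 36 -324
idiv      → 36 0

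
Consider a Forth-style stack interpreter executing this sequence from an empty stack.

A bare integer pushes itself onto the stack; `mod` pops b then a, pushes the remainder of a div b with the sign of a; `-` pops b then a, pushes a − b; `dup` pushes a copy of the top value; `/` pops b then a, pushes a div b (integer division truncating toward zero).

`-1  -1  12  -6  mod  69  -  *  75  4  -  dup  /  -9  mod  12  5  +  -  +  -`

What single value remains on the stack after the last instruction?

-54

-1  → [-1]
-1  → [-1, -1]
12  → [-1, -1, 12]
-6  → [-1, -1, 12, -6]
mod → [-1, -1, 0]
69  → [-1, -1, 0, 69]
-   → [-1, -1, -69]
*   → [-1, 69]
75  → [-1, 69, 75]
4   → [-1, 69, 75, 4]
-   → [-1, 69, 71]
dup → [-1, 69, 71, 71]
/   → [-1, 69, 1]
-9  → [-1, 69, 1, -9]
mod → [-1, 69, 1]
12  → [-1, 69, 1, 12]
5   → [-1, 69, 1, 12, 5]
+   → [-1, 69, 1, 17]
-   → [-1, 69, -16]
+   → [-1, 53]
-   → [-54]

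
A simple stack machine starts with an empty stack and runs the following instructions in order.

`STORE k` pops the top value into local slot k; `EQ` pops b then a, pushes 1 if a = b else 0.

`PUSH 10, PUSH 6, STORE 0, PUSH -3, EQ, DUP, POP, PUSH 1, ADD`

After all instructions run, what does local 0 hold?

PUSH 10  [10]
PUSH 6   [10, 6]
STORE 0  [10]
PUSH -3  [10, -3]
EQ       [0]
DUP      [0, 0]
POP      [0]
PUSH 1   [0, 1]
ADD      [1]

6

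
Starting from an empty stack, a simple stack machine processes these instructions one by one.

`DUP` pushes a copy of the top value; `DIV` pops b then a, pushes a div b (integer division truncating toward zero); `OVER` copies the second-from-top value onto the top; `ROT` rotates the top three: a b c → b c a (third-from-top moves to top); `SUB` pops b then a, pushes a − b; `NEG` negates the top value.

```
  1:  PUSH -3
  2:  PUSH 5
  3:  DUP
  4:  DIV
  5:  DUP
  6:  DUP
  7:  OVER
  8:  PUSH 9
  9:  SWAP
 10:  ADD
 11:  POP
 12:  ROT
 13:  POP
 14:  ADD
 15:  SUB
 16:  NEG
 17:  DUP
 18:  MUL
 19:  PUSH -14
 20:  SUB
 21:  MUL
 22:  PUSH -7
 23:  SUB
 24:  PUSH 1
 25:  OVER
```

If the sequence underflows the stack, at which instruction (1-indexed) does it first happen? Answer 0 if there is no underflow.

21

PUSH -3  → -3
PUSH 5   → -3 5
DUP      → -3 5 5
DIV      → -3 1
DUP      → -3 1 1
DUP      → -3 1 1 1
OVER     → -3 1 1 1 1
PUSH 9   → -3 1 1 1 1 9
SWAP     → -3 1 1 1 9 1
ADD      → -3 1 1 1 10
POP      → -3 1 1 1
ROT      → -3 1 1 1
POP      → -3 1 1
ADD      → -3 2
SUB      → -5
NEG      → 5
DUP      → 5 5
MUL      → 25
PUSH -14 → 25 -14
SUB      → 39
MUL  — needs 2 operands, stack has 1 → underflow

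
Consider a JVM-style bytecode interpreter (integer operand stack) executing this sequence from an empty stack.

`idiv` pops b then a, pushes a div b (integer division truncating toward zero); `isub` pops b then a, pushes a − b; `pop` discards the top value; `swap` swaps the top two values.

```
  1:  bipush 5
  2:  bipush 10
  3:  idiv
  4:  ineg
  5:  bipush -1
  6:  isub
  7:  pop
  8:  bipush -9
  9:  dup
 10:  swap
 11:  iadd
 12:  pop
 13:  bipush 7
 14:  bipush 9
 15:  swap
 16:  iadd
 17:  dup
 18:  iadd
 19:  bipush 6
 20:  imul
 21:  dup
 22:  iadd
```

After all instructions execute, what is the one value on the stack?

bipush 5  → 5
bipush 10 → 5 10
idiv      → 0
ineg      → 0
bipush -1 → 0 -1
isub      → 1
pop       → (empty)
bipush -9 → -9
dup       → -9 -9
swap      → -9 -9
iadd      → -18
pop       → (empty)
bipush 7  → 7
bipush 9  → 7 9
swap      → 9 7
iadd      → 16
dup       → 16 16
iadd      → 32
bipush 6  → 32 6
imul      → 192
dup       → 192 192
iadd      → 384

384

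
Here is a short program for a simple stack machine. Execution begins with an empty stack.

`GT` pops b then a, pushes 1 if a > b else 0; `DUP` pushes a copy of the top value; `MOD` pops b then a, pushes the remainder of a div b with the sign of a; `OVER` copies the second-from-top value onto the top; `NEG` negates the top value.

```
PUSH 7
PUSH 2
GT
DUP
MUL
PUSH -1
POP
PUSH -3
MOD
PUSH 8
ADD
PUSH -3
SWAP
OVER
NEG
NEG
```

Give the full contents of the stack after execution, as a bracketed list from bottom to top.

[-3, 9, -3]

PUSH 7   7
PUSH 2   7 2
GT       1
DUP      1 1
MUL      1
PUSH -1  1 -1
POP      1
PUSH -3  1 -3
MOD      1
PUSH 8   1 8
ADD      9
PUSH -3  9 -3
SWAP     -3 9
OVER     -3 9 -3
NEG      -3 9 3
NEG      -3 9 -3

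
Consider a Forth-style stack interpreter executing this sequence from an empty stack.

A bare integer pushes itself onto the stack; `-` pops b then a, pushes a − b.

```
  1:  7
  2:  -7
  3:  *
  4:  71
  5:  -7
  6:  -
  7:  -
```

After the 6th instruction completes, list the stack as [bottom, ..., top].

7  : [7]
-7 : [7, -7]
*  : [-49]
71 : [-49, 71]
-7 : [-49, 71, -7]
-  : [-49, 78]

[-49, 78]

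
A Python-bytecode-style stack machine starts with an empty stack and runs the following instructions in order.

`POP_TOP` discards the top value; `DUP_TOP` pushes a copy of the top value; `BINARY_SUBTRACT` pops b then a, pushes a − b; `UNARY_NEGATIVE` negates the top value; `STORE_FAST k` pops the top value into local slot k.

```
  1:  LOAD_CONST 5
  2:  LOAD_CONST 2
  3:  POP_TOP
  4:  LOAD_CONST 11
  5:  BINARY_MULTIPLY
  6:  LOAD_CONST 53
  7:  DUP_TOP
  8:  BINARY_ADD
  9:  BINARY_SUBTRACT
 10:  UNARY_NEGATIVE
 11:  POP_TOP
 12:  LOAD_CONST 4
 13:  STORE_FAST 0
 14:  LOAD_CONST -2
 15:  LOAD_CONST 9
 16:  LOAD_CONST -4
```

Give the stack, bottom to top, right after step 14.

LOAD_CONST 5    → 5
LOAD_CONST 2    → 5 2
POP_TOP         → 5
LOAD_CONST 11   → 5 11
BINARY_MULTIPLY → 55
LOAD_CONST 53   → 55 53
DUP_TOP         → 55 53 53
BINARY_ADD      → 55 106
BINARY_SUBTRACT → -51
UNARY_NEGATIVE  → 51
POP_TOP         → (empty)
LOAD_CONST 4    → 4
STORE_FAST 0    → (empty)
LOAD_CONST -2   → -2

[-2]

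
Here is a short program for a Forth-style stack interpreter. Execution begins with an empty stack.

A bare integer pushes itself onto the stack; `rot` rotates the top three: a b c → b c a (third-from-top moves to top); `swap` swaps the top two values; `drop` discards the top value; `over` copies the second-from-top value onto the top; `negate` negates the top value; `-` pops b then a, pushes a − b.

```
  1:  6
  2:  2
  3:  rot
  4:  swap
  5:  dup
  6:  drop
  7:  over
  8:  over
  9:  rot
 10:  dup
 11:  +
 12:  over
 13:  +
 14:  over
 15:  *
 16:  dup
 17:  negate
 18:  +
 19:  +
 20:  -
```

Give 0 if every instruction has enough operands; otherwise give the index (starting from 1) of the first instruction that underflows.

3

6  6
2  6 2
rot  — needs 3 operands, stack has 2 → underflow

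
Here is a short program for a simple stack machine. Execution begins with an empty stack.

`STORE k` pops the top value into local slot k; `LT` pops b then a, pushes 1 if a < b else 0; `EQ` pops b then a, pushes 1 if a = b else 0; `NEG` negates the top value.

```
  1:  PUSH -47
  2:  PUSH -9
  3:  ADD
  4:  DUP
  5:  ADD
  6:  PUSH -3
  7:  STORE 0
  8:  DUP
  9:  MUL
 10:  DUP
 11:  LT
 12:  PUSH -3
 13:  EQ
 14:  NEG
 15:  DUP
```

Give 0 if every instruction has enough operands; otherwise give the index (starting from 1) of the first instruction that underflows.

0

PUSH -47  -47
PUSH -9   -47 -9
ADD       -56
DUP       -56 -56
ADD       -112
PUSH -3   -112 -3
STORE 0   -112
DUP       -112 -112
MUL       12544
DUP       12544 12544
LT        0
PUSH -3   0 -3
EQ        0
NEG       0
DUP       0 0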